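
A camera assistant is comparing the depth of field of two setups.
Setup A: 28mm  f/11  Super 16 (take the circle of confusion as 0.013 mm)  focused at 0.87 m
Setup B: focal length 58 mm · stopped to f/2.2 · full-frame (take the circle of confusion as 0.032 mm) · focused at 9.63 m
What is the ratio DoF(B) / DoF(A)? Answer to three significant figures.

14.7

Setup A: H = 28²/(11×0.013) + 28 ≈ 5510.5 mm; DoF = Df − Dn = 1027.86 − 754.17 ≈ 273.69 mm.
Setup B: H = 58²/(2.2×0.032) + 58 ≈ 47842.1 mm; DoF = Df − Dn = 12042.3 − 8022.9 ≈ 4019.4 mm.
Ratio = 4019.4 / 273.69 ≈ 14.7.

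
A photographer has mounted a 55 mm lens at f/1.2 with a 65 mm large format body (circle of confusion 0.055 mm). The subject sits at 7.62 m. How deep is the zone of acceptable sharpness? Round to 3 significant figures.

2.59 m

Hyperfocal distance H = f²/(N·c) + f = 55²/(1.2 × 0.055) + 55 = 3025/0.066 + 55 ≈ 45888.3 mm ≈ 45.89 m.
Near limit Dn = s·(H − f)/(H + s − 2f) = 7620 × (45888.3 − 55) / (45888.3 + 7620 − 2 × 55) = 7620 × 45833.3 / 53398.3 ≈ 6540.5 mm.
Far limit Df = s·(H − f)/(H − s) = 7620 × (45888.3 − 55) / (45888.3 − 7620) = 7620 × 45833.3 / 38268.3 ≈ 9126.3 mm.
Depth of field = Df − Dn = 9126.3 − 6540.5 ≈ 2585.8 mm ≈ 2.59 m.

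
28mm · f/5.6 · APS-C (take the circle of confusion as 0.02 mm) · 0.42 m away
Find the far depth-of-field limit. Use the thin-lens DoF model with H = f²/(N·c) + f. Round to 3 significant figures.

Hyperfocal distance H = f²/(N·c) + f = 28²/(5.6 × 0.02) + 28 = 784/0.112 + 28 ≈ 7028.0 mm ≈ 7.028 m.
Far limit Df = s·(H − f)/(H − s) = 420 × (7028.0 − 28) / (7028.0 − 420) = 420 × 7000.0 / 6608.0 ≈ 444.92 mm.

445 mm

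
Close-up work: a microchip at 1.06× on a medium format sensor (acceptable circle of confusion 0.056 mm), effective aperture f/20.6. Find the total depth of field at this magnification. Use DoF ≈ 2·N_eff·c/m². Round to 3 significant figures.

At magnification m, DoF ≈ 2·N_eff·c/m² = 2 × 20.6 × 0.056 / 1.06² = 2.307 / 1.124 ≈ 2.05 mm.

2.05 mm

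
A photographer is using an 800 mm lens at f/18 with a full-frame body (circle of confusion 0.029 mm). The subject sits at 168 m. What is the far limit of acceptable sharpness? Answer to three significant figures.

Hyperfocal distance H = f²/(N·c) + f = 800²/(18 × 0.029) + 800 = 640000/0.522 + 800 ≈ 1226853.6 mm ≈ 1227 m.
Far limit Df = s·(H − f)/(H − s) = 168000 × (1226853.6 − 800) / (1226853.6 − 168000) = 168000 × 1226053.6 / 1058853.6 ≈ 194528 mm ≈ 195 m.

195 m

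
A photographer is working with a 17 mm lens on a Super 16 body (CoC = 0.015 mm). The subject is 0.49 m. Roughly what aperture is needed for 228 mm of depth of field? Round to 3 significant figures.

Write h = H − f = f²/(N·c). The thin-lens limits are Dn = s·h/(h + (s−f)) and Df = s·h/(h − (s−f)), so DoF = Df − Dn = 2·s·(s−f)·h / (h² − (s−f)²).
That is a quadratic in h: DoF·h² − 2·s·(s−f)·h − DoF·(s−f)² = 0 ⇒ h = (s−f)·(s + √(s² + DoF²)) / DoF = 473 × (490 + √(490² + 228²)) / 228 = 473 × (490 + 540.448) / 228 ≈ 2137.7 mm.
Then N = f²/(c·h) = 17² / (0.015 × 2137.7) = 289 / 32.066 ≈ 9.01.

f/9.01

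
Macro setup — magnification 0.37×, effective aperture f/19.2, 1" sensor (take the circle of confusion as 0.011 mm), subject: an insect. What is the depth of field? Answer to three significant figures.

3.09 mm

At magnification m, DoF ≈ 2·N_eff·c/m² = 2 × 19.2 × 0.011 / 0.37² = 0.4224 / 0.1369 ≈ 3.09 mm.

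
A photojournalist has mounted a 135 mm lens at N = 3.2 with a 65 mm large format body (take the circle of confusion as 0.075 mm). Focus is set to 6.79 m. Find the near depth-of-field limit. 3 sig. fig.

6.24 m

Hyperfocal distance H = f²/(N·c) + f = 135²/(3.2 × 0.075) + 135 = 18225/0.24 + 135 ≈ 76072.5 mm ≈ 76.07 m.
Near limit Dn = s·(H − f)/(H + s − 2f) = 6790 × (76072.5 − 135) / (76072.5 + 6790 − 2 × 135) = 6790 × 75937.5 / 82592.5 ≈ 6242.9 mm ≈ 6.24 m.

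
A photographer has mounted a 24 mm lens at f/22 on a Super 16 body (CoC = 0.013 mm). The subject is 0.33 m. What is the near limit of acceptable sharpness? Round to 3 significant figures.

286 mm

Hyperfocal distance H = f²/(N·c) + f = 24²/(22 × 0.013) + 24 = 576/0.286 + 24 ≈ 2038.0 mm ≈ 2.038 m.
Near limit Dn = s·(H − f)/(H + s − 2f) = 330 × (2038.0 − 24) / (2038.0 + 330 − 2 × 24) = 330 × 2014.0 / 2320.0 ≈ 286.47 mm.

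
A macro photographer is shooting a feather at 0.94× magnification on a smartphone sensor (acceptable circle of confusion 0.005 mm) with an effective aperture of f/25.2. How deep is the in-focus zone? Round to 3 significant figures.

At magnification m, DoF ≈ 2·N_eff·c/m² = 2 × 25.2 × 0.005 / 0.94² = 0.252 / 0.8836 ≈ 0.285 mm.

0.285 mm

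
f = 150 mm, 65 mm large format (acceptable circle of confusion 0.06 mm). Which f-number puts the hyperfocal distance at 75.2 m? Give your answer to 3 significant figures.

f/5

Rearrange H = f²/(N·c) + f for N: N = f² / ((H − f)·c).
N = 150² / ((75200 − 150) × 0.06) = 22500 / 4503 ≈ 5.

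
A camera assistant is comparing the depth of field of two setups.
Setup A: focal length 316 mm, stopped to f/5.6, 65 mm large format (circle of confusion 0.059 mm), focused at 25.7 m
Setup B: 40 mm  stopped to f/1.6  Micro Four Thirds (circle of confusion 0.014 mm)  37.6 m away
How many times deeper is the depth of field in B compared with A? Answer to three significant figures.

Setup A: H = 316²/(5.6×0.059) + 316 ≈ 302543.6 mm; DoF = Df − Dn = 28056.5 − 23708.7 ≈ 4347.8 mm.
Setup B: H = 40²/(1.6×0.014) + 40 ≈ 71468.6 mm; DoF = Df − Dn = 79298 − 24642 ≈ 54656 mm.
Ratio = 54656 / 4347.8 ≈ 12.6.

12.6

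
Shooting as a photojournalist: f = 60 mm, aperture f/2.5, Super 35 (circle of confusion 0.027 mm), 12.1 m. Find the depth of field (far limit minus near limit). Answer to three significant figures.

5.76 m

Hyperfocal distance H = f²/(N·c) + f = 60²/(2.5 × 0.027) + 60 = 3600/0.0675 + 60 ≈ 53393.3 mm ≈ 53.39 m.
Near limit Dn = s·(H − f)/(H + s − 2f) = 12100 × (53393.3 − 60) / (53393.3 + 12100 − 2 × 60) = 12100 × 53333.3 / 65373.3 ≈ 9871.5 mm.
Far limit Df = s·(H − f)/(H − s) = 12100 × (53393.3 − 60) / (53393.3 − 12100) = 12100 × 53333.3 / 41293.3 ≈ 15628.0 mm.
Depth of field = Df − Dn = 15628.0 − 9871.5 ≈ 5756.5 mm ≈ 5.76 m.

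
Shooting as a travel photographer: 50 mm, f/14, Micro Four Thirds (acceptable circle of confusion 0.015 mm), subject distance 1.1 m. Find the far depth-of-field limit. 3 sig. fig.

Hyperfocal distance H = f²/(N·c) + f = 50²/(14 × 0.015) + 50 = 2500/0.21 + 50 ≈ 11954.8 mm ≈ 11.95 m.
Far limit Df = s·(H − f)/(H − s) = 1100 × (11954.8 − 50) / (11954.8 − 1100) = 1100 × 11904.8 / 10854.8 ≈ 1206.4 mm ≈ 1.21 m.

1.21 m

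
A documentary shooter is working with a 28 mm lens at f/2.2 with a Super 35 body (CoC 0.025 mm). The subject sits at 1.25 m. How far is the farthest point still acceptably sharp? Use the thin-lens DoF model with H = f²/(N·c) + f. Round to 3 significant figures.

Hyperfocal distance H = f²/(N·c) + f = 28²/(2.2 × 0.025) + 28 = 784/0.055 + 28 ≈ 14282.5 mm ≈ 14.28 m.
Far limit Df = s·(H − f)/(H − s) = 1250 × (14282.5 − 28) / (14282.5 − 1250) = 1250 × 14254.5 / 13032.5 ≈ 1367.2 mm ≈ 1.37 m.

1.37 m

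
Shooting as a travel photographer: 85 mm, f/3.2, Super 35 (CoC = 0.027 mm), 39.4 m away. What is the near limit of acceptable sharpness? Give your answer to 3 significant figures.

Hyperfocal distance H = f²/(N·c) + f = 85²/(3.2 × 0.027) + 85 = 7225/0.0864 + 85 ≈ 83707.7 mm ≈ 83.71 m.
Near limit Dn = s·(H − f)/(H + s − 2f) = 39400 × (83707.7 − 85) / (83707.7 + 39400 − 2 × 85) = 39400 × 83622.7 / 122937.7 ≈ 26800 mm ≈ 26.8 m.

26.8 m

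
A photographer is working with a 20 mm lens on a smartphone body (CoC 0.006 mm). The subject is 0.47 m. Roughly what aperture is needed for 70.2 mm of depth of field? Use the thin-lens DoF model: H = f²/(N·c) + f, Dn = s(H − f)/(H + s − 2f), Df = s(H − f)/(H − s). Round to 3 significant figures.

f/11

Write h = H − f = f²/(N·c). The thin-lens limits are Dn = s·h/(h + (s−f)) and Df = s·h/(h − (s−f)), so DoF = Df − Dn = 2·s·(s−f)·h / (h² − (s−f)²).
That is a quadratic in h: DoF·h² − 2·s·(s−f)·h − DoF·(s−f)² = 0 ⇒ h = (s−f)·(s + √(s² + DoF²)) / DoF = 450 × (470 + √(470² + 70.2²)) / 70.2 = 450 × (470 + 475.214) / 70.2 ≈ 6059.1 mm.
Then N = f²/(c·h) = 20² / (0.006 × 6059.1) = 400 / 36.354 ≈ 11.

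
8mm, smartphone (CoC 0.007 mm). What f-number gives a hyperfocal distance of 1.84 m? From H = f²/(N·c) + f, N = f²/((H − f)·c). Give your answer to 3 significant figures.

f/4.99

Rearrange H = f²/(N·c) + f for N: N = f² / ((H − f)·c).
N = 8² / ((1840 − 8) × 0.007) = 64 / 12.82 ≈ 4.99.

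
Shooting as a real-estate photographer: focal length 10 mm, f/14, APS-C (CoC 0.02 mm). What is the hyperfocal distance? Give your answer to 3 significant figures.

367 mm

Hyperfocal distance H = f²/(N·c) + f = 10²/(14 × 0.02) + 10 = 100/0.28 + 10 ≈ 367.1 mm ≈ 0.367 m.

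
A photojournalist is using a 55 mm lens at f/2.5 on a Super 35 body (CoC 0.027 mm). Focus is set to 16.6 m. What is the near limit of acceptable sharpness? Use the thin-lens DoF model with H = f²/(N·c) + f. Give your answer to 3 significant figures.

Hyperfocal distance H = f²/(N·c) + f = 55²/(2.5 × 0.027) + 55 = 3025/0.0675 + 55 ≈ 44869.8 mm ≈ 44.87 m.
Near limit Dn = s·(H − f)/(H + s − 2f) = 16600 × (44869.8 − 55) / (44869.8 + 16600 − 2 × 55) = 16600 × 44814.8 / 61359.8 ≈ 12124 mm ≈ 12.1 m.

12.1 m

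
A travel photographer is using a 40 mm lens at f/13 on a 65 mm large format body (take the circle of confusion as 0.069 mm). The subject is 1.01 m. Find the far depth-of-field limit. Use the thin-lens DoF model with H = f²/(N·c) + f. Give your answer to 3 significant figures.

Hyperfocal distance H = f²/(N·c) + f = 40²/(13 × 0.069) + 40 = 1600/0.897 + 40 ≈ 1823.7 mm ≈ 1.824 m.
Far limit Df = s·(H − f)/(H − s) = 1010 × (1823.7 − 40) / (1823.7 − 1010) = 1010 × 1783.7 / 813.7 ≈ 2214.0 mm ≈ 2.21 m.

2.21 m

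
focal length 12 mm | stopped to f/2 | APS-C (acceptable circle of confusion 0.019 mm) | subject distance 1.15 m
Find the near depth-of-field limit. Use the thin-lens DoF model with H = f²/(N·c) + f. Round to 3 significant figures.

0.884 m

Hyperfocal distance H = f²/(N·c) + f = 12²/(2 × 0.019) + 12 = 144/0.038 + 12 ≈ 3801.5 mm ≈ 3.801 m.
Near limit Dn = s·(H − f)/(H + s − 2f) = 1150 × (3801.5 − 12) / (3801.5 + 1150 − 2 × 12) = 1150 × 3789.5 / 4927.5 ≈ 884.41 mm ≈ 0.884 m.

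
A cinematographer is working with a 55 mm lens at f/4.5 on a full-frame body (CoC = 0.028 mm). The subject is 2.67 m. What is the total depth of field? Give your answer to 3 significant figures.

0.589 m

Hyperfocal distance H = f²/(N·c) + f = 55²/(4.5 × 0.028) + 55 = 3025/0.126 + 55 ≈ 24062.9 mm ≈ 24.06 m.
Near limit Dn = s·(H − f)/(H + s − 2f) = 2670 × (24062.9 − 55) / (24062.9 + 2670 − 2 × 55) = 2670 × 24007.9 / 26622.9 ≈ 2407.74 mm.
Far limit Df = s·(H − f)/(H − s) = 2670 × (24062.9 − 55) / (24062.9 − 2670) = 2670 × 24007.9 / 21392.9 ≈ 2996.37 mm.
Depth of field = Df − Dn = 2996.37 − 2407.74 ≈ 588.63 mm ≈ 0.589 m.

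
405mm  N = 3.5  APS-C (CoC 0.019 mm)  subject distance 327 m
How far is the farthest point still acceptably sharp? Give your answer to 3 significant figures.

Hyperfocal distance H = f²/(N·c) + f = 405²/(3.5 × 0.019) + 405 = 164025/0.0665 + 405 ≈ 2466946.4 mm ≈ 2467 m.
Far limit Df = s·(H − f)/(H − s) = 327000 × (2466946.4 − 405) / (2466946.4 − 327000) = 327000 × 2466541.4 / 2139946.4 ≈ 376906 mm ≈ 377 m.

377 m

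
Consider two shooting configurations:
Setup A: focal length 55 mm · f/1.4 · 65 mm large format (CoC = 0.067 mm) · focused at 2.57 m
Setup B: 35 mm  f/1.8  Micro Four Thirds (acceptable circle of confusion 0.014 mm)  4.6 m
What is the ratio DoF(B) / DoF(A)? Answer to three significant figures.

2.16

Setup A: H = 55²/(1.4×0.067) + 55 ≈ 32304.5 mm; DoF = Df − Dn = 2787.38 − 2384.08 ≈ 403.30 mm.
Setup B: H = 35²/(1.8×0.014) + 35 ≈ 48646.1 mm; DoF = Df − Dn = 5076.75 − 4205.10 ≈ 871.65 mm.
Ratio = 871.65 / 403.30 ≈ 2.16.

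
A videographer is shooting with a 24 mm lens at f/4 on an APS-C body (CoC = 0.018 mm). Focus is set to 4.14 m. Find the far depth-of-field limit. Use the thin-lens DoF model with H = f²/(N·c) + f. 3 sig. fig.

8.53 m

Hyperfocal distance H = f²/(N·c) + f = 24²/(4 × 0.018) + 24 = 576/0.072 + 24 ≈ 8024.0 mm ≈ 8.024 m.
Far limit Df = s·(H − f)/(H − s) = 4140 × (8024.0 − 24) / (8024.0 − 4140) = 4140 × 8000.0 / 3884.0 ≈ 8527.3 mm ≈ 8.53 m.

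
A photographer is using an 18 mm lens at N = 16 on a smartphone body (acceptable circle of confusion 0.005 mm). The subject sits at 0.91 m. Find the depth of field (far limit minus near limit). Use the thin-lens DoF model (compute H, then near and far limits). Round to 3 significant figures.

421 mm

Hyperfocal distance H = f²/(N·c) + f = 18²/(16 × 0.005) + 18 = 324/0.08 + 18 ≈ 4068.0 mm ≈ 4.068 m.
Near limit Dn = s·(H − f)/(H + s − 2f) = 910 × (4068.0 − 18) / (4068.0 + 910 − 2 × 18) = 910 × 4050.0 / 4942.0 ≈ 745.75 mm.
Far limit Df = s·(H − f)/(H − s) = 910 × (4068.0 − 18) / (4068.0 − 910) = 910 × 4050.0 / 3158.0 ≈ 1167.04 mm.
Depth of field = Df − Dn = 1167.04 − 745.75 ≈ 421.29 mm.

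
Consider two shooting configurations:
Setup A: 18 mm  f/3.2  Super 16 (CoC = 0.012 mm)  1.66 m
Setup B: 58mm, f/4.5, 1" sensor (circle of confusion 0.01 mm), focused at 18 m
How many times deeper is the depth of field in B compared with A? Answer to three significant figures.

13.7

Setup A: H = 18²/(3.2×0.012) + 18 ≈ 8455.5 mm; DoF = Df − Dn = 2061.11 − 1389.58 ≈ 671.53 mm.
Setup B: H = 58²/(4.5×0.01) + 58 ≈ 74813.6 mm; DoF = Df − Dn = 23684.5 − 14516.0 ≈ 9168.5 mm.
Ratio = 9168.5 / 671.53 ≈ 13.7.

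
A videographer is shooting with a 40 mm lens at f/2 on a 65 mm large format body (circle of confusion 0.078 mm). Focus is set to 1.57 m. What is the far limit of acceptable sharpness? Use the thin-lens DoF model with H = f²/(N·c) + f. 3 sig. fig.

Hyperfocal distance H = f²/(N·c) + f = 40²/(2 × 0.078) + 40 = 1600/0.156 + 40 ≈ 10296.4 mm ≈ 10.30 m.
Far limit Df = s·(H − f)/(H − s) = 1570 × (10296.4 − 40) / (10296.4 − 1570) = 1570 × 10256.4 / 8726.4 ≈ 1845.3 mm ≈ 1.85 m.

1.85 m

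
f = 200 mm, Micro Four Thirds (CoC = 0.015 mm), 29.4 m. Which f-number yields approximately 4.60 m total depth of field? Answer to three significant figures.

Write h = H − f = f²/(N·c). The thin-lens limits are Dn = s·h/(h + (s−f)) and Df = s·h/(h − (s−f)), so DoF = Df − Dn = 2·s·(s−f)·h / (h² − (s−f)²).
That is a quadratic in h: DoF·h² − 2·s·(s−f)·h − DoF·(s−f)² = 0 ⇒ h = (s−f)·(s + √(s² + DoF²)) / DoF = 29200 × (29400 + √(29400² + 4600²)) / 4600 = 29200 × (29400 + 29757.7) / 4600 ≈ 375523 mm.
Then N = f²/(c·h) = 200² / (0.015 × 375523) = 40000 / 5632.8 ≈ 7.10.

f/7.10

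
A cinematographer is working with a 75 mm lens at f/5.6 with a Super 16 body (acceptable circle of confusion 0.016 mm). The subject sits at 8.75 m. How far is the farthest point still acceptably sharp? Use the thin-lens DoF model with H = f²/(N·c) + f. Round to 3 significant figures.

10.2 m

Hyperfocal distance H = f²/(N·c) + f = 75²/(5.6 × 0.016) + 75 = 5625/0.0896 + 75 ≈ 62854.0 mm ≈ 62.85 m.
Far limit Df = s·(H − f)/(H − s) = 8750 × (62854.0 − 75) / (62854.0 − 8750) = 8750 × 62779.0 / 54104.0 ≈ 10153 mm ≈ 10.2 m.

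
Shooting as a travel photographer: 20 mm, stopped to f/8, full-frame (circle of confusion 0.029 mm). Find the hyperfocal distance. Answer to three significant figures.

Hyperfocal distance H = f²/(N·c) + f = 20²/(8 × 0.029) + 20 = 400/0.232 + 20 ≈ 1744.1 mm ≈ 1.74 m.

1.74 m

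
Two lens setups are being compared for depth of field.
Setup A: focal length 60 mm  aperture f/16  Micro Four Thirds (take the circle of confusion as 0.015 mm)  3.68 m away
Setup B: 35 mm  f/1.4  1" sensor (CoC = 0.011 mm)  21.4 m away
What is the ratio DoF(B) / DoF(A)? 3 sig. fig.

Setup A: H = 60²/(16×0.015) + 60 ≈ 15060.0 mm; DoF = Df − Dn = 4850.6 − 2964.6 ≈ 1886.0 mm.
Setup B: H = 35²/(1.4×0.011) + 35 ≈ 79580.5 mm; DoF = Df − Dn = 29258 − 16869 ≈ 12389 mm.
Ratio = 12389 / 1886.0 ≈ 6.57.

6.57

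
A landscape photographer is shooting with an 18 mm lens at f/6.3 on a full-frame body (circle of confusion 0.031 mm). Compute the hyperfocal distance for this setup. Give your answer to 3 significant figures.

1.68 m

Hyperfocal distance H = f²/(N·c) + f = 18²/(6.3 × 0.031) + 18 = 324/0.1953 + 18 ≈ 1677.0 mm ≈ 1.68 m.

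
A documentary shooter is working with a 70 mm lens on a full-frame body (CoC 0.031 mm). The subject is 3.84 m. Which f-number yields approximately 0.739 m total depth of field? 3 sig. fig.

f/4

Write h = H − f = f²/(N·c). The thin-lens limits are Dn = s·h/(h + (s−f)) and Df = s·h/(h − (s−f)), so DoF = Df − Dn = 2·s·(s−f)·h / (h² − (s−f)²).
That is a quadratic in h: DoF·h² − 2·s·(s−f)·h − DoF·(s−f)² = 0 ⇒ h = (s−f)·(s + √(s² + DoF²)) / DoF = 3770 × (3840 + √(3840² + 739²)) / 739 = 3770 × (3840 + 3910.46) / 739 ≈ 39539 mm.
Then N = f²/(c·h) = 70² / (0.031 × 39539) = 4900 / 1225.7 ≈ 4.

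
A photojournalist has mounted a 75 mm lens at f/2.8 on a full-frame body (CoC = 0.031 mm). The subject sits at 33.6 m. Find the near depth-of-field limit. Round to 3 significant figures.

22.1 m

Hyperfocal distance H = f²/(N·c) + f = 75²/(2.8 × 0.031) + 75 = 5625/0.0868 + 75 ≈ 64879.1 mm ≈ 64.88 m.
Near limit Dn = s·(H − f)/(H + s − 2f) = 33600 × (64879.1 − 75) / (64879.1 + 33600 − 2 × 75) = 33600 × 64804.1 / 98329.1 ≈ 22144 mm ≈ 22.1 m.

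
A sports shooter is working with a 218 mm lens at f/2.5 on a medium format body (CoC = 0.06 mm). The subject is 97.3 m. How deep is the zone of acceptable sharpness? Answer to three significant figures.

65.8 m

Hyperfocal distance H = f²/(N·c) + f = 218²/(2.5 × 0.06) + 218 = 47524/0.15 + 218 ≈ 317044.7 mm ≈ 317.0 m.
Near limit Dn = s·(H − f)/(H + s − 2f) = 97300 × (317044.7 − 218) / (317044.7 + 97300 − 2 × 218) = 97300 × 316826.7 / 413908.7 ≈ 74478 mm.
Far limit Df = s·(H − f)/(H − s) = 97300 × (317044.7 − 218) / (317044.7 − 97300) = 97300 × 316826.7 / 219744.7 ≈ 140287 mm.
Depth of field = Df − Dn = 140287 − 74478 ≈ 65809 mm ≈ 65.8 m.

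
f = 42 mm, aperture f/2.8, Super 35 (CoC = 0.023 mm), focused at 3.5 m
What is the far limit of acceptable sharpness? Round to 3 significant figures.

4.01 m

Hyperfocal distance H = f²/(N·c) + f = 42²/(2.8 × 0.023) + 42 = 1764/0.0644 + 42 ≈ 27433.3 mm ≈ 27.43 m.
Far limit Df = s·(H − f)/(H − s) = 3500 × (27433.3 − 42) / (27433.3 − 3500) = 3500 × 27391.3 / 23933.3 ≈ 4005.7 mm ≈ 4.01 m.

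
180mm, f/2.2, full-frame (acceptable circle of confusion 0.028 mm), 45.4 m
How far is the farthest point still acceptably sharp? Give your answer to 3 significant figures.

49.7 m

Hyperfocal distance H = f²/(N·c) + f = 180²/(2.2 × 0.028) + 180 = 32400/0.0616 + 180 ≈ 526154.0 mm ≈ 526.2 m.
Far limit Df = s·(H − f)/(H − s) = 45400 × (526154.0 − 180) / (526154.0 − 45400) = 45400 × 525974.0 / 480754.0 ≈ 49670 mm ≈ 49.7 m.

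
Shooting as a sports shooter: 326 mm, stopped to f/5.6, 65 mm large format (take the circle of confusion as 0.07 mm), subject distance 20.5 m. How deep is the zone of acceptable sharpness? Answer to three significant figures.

Hyperfocal distance H = f²/(N·c) + f = 326²/(5.6 × 0.07) + 326 = 106276/0.392 + 326 ≈ 271438.2 mm ≈ 271.4 m.
Near limit Dn = s·(H − f)/(H + s − 2f) = 20500 × (271438.2 − 326) / (271438.2 + 20500 − 2 × 326) = 20500 × 271112.2 / 291286.2 ≈ 19080.2 mm.
Far limit Df = s·(H − f)/(H − s) = 20500 × (271438.2 − 326) / (271438.2 − 20500) = 20500 × 271112.2 / 250938.2 ≈ 22148.1 mm.
Depth of field = Df − Dn = 22148.1 − 19080.2 ≈ 3067.9 mm ≈ 3.07 m.

3.07 m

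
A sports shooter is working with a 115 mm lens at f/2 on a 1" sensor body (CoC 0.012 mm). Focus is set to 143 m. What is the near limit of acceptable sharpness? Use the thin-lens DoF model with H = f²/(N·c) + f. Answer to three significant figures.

Hyperfocal distance H = f²/(N·c) + f = 115²/(2 × 0.012) + 115 = 13225/0.024 + 115 ≈ 551156.7 mm ≈ 551.2 m.
Near limit Dn = s·(H − f)/(H + s − 2f) = 143000 × (551156.7 − 115) / (551156.7 + 143000 − 2 × 115) = 143000 × 551041.7 / 693926.7 ≈ 113555 mm ≈ 114 m.

114 m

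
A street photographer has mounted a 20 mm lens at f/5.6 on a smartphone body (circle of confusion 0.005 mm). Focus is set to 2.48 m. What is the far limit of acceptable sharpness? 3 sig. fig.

Hyperfocal distance H = f²/(N·c) + f = 20²/(5.6 × 0.005) + 20 = 400/0.028 + 20 ≈ 14305.7 mm ≈ 14.31 m.
Far limit Df = s·(H − f)/(H − s) = 2480 × (14305.7 − 20) / (14305.7 − 2480) = 2480 × 14285.7 / 11825.7 ≈ 2995.9 mm ≈ 3.00 m.

3.00 m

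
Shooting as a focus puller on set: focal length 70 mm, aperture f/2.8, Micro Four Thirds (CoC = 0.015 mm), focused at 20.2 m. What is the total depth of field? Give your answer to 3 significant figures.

7.18 m

Hyperfocal distance H = f²/(N·c) + f = 70²/(2.8 × 0.015) + 70 = 4900/0.042 + 70 ≈ 116736.7 mm ≈ 116.7 m.
Near limit Dn = s·(H − f)/(H + s − 2f) = 20200 × (116736.7 − 70) / (116736.7 + 20200 − 2 × 70) = 20200 × 116666.7 / 136796.7 ≈ 17227.5 mm.
Far limit Df = s·(H − f)/(H − s) = 20200 × (116736.7 − 70) / (116736.7 − 20200) = 20200 × 116666.7 / 96536.7 ≈ 24412.1 mm.
Depth of field = Df − Dn = 24412.1 − 17227.5 ≈ 7184.6 mm ≈ 7.18 m.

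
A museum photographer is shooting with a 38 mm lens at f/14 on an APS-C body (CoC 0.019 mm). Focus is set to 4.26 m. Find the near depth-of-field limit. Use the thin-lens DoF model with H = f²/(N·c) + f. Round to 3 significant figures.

Hyperfocal distance H = f²/(N·c) + f = 38²/(14 × 0.019) + 38 = 1444/0.266 + 38 ≈ 5466.6 mm ≈ 5.467 m.
Near limit Dn = s·(H − f)/(H + s − 2f) = 4260 × (5466.6 − 38) / (5466.6 + 4260 − 2 × 38) = 4260 × 5428.6 / 9650.6 ≈ 2396.3 mm ≈ 2.40 m.

2.40 m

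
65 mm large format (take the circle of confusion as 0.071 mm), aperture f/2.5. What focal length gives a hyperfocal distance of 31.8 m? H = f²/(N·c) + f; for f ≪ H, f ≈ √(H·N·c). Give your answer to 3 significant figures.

From H = f²/(N·c) + f, with f ≪ H: f ≈ √(H·N·c) = √(31800 × 2.5 × 0.071) = √5644.5 ≈ 75.13 mm.
Exact: f² + N·c·f − N·c·H = 0 ⇒ f = (−N·c + √((N·c)² + 4·N·c·H))/2 = (−0.1775 + √22578)/2 ≈ 75.041 mm ≈ 75.0 mm.

75.0 mm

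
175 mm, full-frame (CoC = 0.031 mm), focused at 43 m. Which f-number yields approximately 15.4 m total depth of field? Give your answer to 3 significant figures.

f/4.01

Write h = H − f = f²/(N·c). The thin-lens limits are Dn = s·h/(h + (s−f)) and Df = s·h/(h − (s−f)), so DoF = Df − Dn = 2·s·(s−f)·h / (h² − (s−f)²).
That is a quadratic in h: DoF·h² − 2·s·(s−f)·h − DoF·(s−f)² = 0 ⇒ h = (s−f)·(s + √(s² + DoF²)) / DoF = 42825 × (43000 + √(43000² + 15400²)) / 15400 = 42825 × (43000 + 45674.5) / 15400 ≈ 246590 mm.
Then N = f²/(c·h) = 175² / (0.031 × 246590) = 30625 / 7644.3 ≈ 4.01.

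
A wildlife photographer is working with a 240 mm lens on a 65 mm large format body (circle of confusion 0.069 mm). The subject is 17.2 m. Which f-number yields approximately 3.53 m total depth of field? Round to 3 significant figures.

f/5

Write h = H − f = f²/(N·c). The thin-lens limits are Dn = s·h/(h + (s−f)) and Df = s·h/(h − (s−f)), so DoF = Df − Dn = 2·s·(s−f)·h / (h² − (s−f)²).
That is a quadratic in h: DoF·h² − 2·s·(s−f)·h − DoF·(s−f)² = 0 ⇒ h = (s−f)·(s + √(s² + DoF²)) / DoF = 16960 × (17200 + √(17200² + 3530²)) / 3530 = 16960 × (17200 + 17558.5) / 3530 ≈ 166998 mm.
Then N = f²/(c·h) = 240² / (0.069 × 166998) = 57600 / 11523 ≈ 5.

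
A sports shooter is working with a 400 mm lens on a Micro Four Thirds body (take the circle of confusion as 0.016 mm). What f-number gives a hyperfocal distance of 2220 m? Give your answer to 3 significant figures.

Rearrange H = f²/(N·c) + f for N: N = f² / ((H − f)·c).
N = 400² / ((2220000 − 400) × 0.016) = 160000 / 35514 ≈ 4.51.

f/4.51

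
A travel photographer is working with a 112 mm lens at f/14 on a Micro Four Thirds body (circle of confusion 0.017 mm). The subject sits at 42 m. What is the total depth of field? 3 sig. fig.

181 m

Hyperfocal distance H = f²/(N·c) + f = 112²/(14 × 0.017) + 112 = 12544/0.238 + 112 ≈ 52817.9 mm ≈ 52.82 m.
Near limit Dn = s·(H − f)/(H + s − 2f) = 42000 × (52817.9 − 112) / (52817.9 + 42000 − 2 × 112) = 42000 × 52705.9 / 94593.9 ≈ 23402 mm.
Far limit Df = s·(H − f)/(H − s) = 42000 × (52817.9 − 112) / (52817.9 − 42000) = 42000 × 52705.9 / 10817.9 ≈ 204629 mm.
Depth of field = Df − Dn = 204629 − 23402 ≈ 181227 mm ≈ 181 m.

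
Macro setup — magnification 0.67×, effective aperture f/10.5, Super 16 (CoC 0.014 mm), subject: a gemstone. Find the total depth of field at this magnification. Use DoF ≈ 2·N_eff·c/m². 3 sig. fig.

0.655 mm

At magnification m, DoF ≈ 2·N_eff·c/m² = 2 × 10.5 × 0.014 / 0.67² = 0.294 / 0.4489 ≈ 0.655 mm.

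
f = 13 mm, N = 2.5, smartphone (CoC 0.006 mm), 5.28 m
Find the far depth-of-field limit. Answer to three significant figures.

9.92 m

Hyperfocal distance H = f²/(N·c) + f = 13²/(2.5 × 0.006) + 13 = 169/0.015 + 13 ≈ 11279.7 mm ≈ 11.28 m.
Far limit Df = s·(H − f)/(H − s) = 5280 × (11279.7 − 13) / (11279.7 − 5280) = 5280 × 11266.7 / 5999.7 ≈ 9915.2 mm ≈ 9.92 m.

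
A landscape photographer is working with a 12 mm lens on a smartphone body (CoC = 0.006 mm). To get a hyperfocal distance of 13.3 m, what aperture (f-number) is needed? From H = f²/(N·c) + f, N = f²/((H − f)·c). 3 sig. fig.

Rearrange H = f²/(N·c) + f for N: N = f² / ((H − f)·c).
N = 12² / ((13300 − 12) × 0.006) = 144 / 79.73 ≈ 1.81.

f/1.81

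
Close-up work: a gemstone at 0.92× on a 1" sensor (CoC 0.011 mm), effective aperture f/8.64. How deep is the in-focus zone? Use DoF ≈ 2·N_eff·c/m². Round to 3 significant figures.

At magnification m, DoF ≈ 2·N_eff·c/m² = 2 × 8.64 × 0.011 / 0.92² = 0.1901 / 0.8464 ≈ 0.225 mm.

0.225 mm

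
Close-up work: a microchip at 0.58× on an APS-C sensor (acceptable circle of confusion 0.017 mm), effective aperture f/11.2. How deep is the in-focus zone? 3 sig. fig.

At magnification m, DoF ≈ 2·N_eff·c/m² = 2 × 11.2 × 0.017 / 0.58² = 0.3808 / 0.3364 ≈ 1.13 mm.

1.13 mm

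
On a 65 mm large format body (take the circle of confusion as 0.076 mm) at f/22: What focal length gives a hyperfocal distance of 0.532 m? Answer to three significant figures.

29.0 mm

From H = f²/(N·c) + f, with f ≪ H: f ≈ √(H·N·c) = √(532 × 22 × 0.076) = √889.50 ≈ 29.82 mm.
Exact: f² + N·c·f − N·c·H = 0 ⇒ f = (−N·c + √((N·c)² + 4·N·c·H))/2 = (−1.672 + √3560.8)/2 ≈ 29.000 mm ≈ 29.0 mm.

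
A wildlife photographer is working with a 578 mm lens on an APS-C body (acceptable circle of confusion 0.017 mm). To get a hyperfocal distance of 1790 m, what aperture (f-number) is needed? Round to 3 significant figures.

Rearrange H = f²/(N·c) + f for N: N = f² / ((H − f)·c).
N = 578² / ((1790000 − 578) × 0.017) = 334084 / 30420 ≈ 11.

f/11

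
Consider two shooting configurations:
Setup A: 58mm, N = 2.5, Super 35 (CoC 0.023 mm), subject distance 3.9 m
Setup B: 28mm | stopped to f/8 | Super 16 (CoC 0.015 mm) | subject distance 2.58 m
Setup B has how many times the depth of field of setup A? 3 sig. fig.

Setup A: H = 58²/(2.5×0.023) + 58 ≈ 58562.3 mm; DoF = Df − Dn = 4174.12 − 3659.67 ≈ 514.45 mm.
Setup B: H = 28²/(8×0.015) + 28 ≈ 6561.3 mm; DoF = Df − Dn = 4233.8 − 1855.3 ≈ 2378.5 mm.
Ratio = 2378.5 / 514.45 ≈ 4.62.

4.62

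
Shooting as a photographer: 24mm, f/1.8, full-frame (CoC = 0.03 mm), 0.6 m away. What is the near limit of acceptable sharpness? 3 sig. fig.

Hyperfocal distance H = f²/(N·c) + f = 24²/(1.8 × 0.03) + 24 = 576/0.054 + 24 ≈ 10690.7 mm ≈ 10.69 m.
Near limit Dn = s·(H − f)/(H + s − 2f) = 600 × (10690.7 − 24) / (10690.7 + 600 − 2 × 24) = 600 × 10666.7 / 11242.7 ≈ 569.26 mm ≈ 0.569 m.

0.569 m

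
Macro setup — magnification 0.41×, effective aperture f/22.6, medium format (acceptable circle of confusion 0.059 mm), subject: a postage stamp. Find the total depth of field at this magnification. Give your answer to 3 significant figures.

At magnification m, DoF ≈ 2·N_eff·c/m² = 2 × 22.6 × 0.059 / 0.41² = 2.667 / 0.1681 ≈ 15.9 mm.

15.9 mm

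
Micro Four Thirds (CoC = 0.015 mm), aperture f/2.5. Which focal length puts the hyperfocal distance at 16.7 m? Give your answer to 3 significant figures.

From H = f²/(N·c) + f, with f ≪ H: f ≈ √(H·N·c) = √(16700 × 2.5 × 0.015) = √626.25 ≈ 25.02 mm.
The +f correction barely moves this — solving exactly, f² + N·c·f − N·c·H = 0 ⇒ f = (−N·c + √((N·c)² + 4·N·c·H))/2 = (−0.0375 + √2505.0)/2 ≈ 25.006 mm, so f ≈ 25.0 mm.

25.0 mm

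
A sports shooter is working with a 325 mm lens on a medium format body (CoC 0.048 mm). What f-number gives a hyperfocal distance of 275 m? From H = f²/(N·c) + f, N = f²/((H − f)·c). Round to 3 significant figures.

Rearrange H = f²/(N·c) + f for N: N = f² / ((H − f)·c).
N = 325² / ((275000 − 325) × 0.048) = 105625 / 13184 ≈ 8.01.

f/8.01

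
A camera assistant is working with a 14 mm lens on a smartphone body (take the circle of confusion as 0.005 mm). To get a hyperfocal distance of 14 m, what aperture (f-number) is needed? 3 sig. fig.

f/2.80

Rearrange H = f²/(N·c) + f for N: N = f² / ((H − f)·c).
N = 14² / ((14000 − 14) × 0.005) = 196 / 69.93 ≈ 2.80.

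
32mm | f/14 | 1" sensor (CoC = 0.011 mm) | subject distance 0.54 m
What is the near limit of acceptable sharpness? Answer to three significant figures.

0.502 m

Hyperfocal distance H = f²/(N·c) + f = 32²/(14 × 0.011) + 32 = 1024/0.154 + 32 ≈ 6681.4 mm ≈ 6.681 m.
Near limit Dn = s·(H − f)/(H + s − 2f) = 540 × (6681.4 − 32) / (6681.4 + 540 − 2 × 32) = 540 × 6649.4 / 7157.4 ≈ 501.67 mm ≈ 0.502 m.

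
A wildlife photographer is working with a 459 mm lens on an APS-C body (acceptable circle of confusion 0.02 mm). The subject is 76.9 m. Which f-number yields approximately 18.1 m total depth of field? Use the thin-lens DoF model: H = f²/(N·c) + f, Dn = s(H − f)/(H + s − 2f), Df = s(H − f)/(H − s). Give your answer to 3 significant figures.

Write h = H − f = f²/(N·c). The thin-lens limits are Dn = s·h/(h + (s−f)) and Df = s·h/(h − (s−f)), so DoF = Df − Dn = 2·s·(s−f)·h / (h² − (s−f)²).
That is a quadratic in h: DoF·h² − 2·s·(s−f)·h − DoF·(s−f)² = 0 ⇒ h = (s−f)·(s + √(s² + DoF²)) / DoF = 76441 × (76900 + √(76900² + 18100²)) / 18100 = 76441 × (76900 + 79001.4) / 18100 ≈ 658412 mm.
Then N = f²/(c·h) = 459² / (0.02 × 658412) = 210681 / 13168 ≈ 16.

f/16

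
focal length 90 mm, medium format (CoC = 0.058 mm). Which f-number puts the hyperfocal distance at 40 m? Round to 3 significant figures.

f/3.50

Rearrange H = f²/(N·c) + f for N: N = f² / ((H − f)·c).
N = 90² / ((40000 − 90) × 0.058) = 8100 / 2315 ≈ 3.50.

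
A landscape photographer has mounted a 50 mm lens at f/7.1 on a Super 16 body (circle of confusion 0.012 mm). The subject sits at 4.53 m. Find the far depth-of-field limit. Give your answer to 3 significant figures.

5.35 m

Hyperfocal distance H = f²/(N·c) + f = 50²/(7.1 × 0.012) + 50 = 2500/0.0852 + 50 ≈ 29392.7 mm ≈ 29.39 m.
Far limit Df = s·(H − f)/(H − s) = 4530 × (29392.7 − 50) / (29392.7 − 4530) = 4530 × 29342.7 / 24862.7 ≈ 5346.3 mm ≈ 5.35 m.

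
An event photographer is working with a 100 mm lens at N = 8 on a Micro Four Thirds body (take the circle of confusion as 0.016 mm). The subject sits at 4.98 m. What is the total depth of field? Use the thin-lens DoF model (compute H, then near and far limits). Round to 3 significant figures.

Hyperfocal distance H = f²/(N·c) + f = 100²/(8 × 0.016) + 100 = 10000/0.128 + 100 ≈ 78225.0 mm ≈ 78.22 m.
Near limit Dn = s·(H − f)/(H + s − 2f) = 4980 × (78225.0 − 100) / (78225.0 + 4980 − 2 × 100) = 4980 × 78125.0 / 83005.0 ≈ 4687.22 mm.
Far limit Df = s·(H − f)/(H − s) = 4980 × (78225.0 − 100) / (78225.0 − 4980) = 4980 × 78125.0 / 73245.0 ≈ 5311.80 mm.
Depth of field = Df − Dn = 5311.80 − 4687.22 ≈ 624.58 mm ≈ 0.625 m.

0.625 m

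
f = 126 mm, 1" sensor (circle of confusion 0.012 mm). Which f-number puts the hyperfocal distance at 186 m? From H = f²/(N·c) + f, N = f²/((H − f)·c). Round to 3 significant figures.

f/7.12

Rearrange H = f²/(N·c) + f for N: N = f² / ((H − f)·c).
N = 126² / ((186000 − 126) × 0.012) = 15876 / 2230 ≈ 7.12.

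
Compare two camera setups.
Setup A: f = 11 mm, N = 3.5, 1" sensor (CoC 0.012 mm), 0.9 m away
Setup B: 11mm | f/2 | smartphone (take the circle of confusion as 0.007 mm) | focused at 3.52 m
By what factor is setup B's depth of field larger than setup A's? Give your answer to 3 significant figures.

Setup A: H = 11²/(3.5×0.012) + 11 ≈ 2892.0 mm; DoF = Df − Dn = 1301.67 − 687.77 ≈ 613.90 mm.
Setup B: H = 11²/(2×0.007) + 11 ≈ 8653.9 mm; DoF = Df − Dn = 5925.9 − 2503.6 ≈ 3422.3 mm.
Ratio = 3422.3 / 613.90 ≈ 5.57.

5.57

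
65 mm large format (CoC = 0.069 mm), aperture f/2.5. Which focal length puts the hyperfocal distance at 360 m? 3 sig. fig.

249 mm

From H = f²/(N·c) + f, with f ≪ H: f ≈ √(H·N·c) = √(360000 × 2.5 × 0.069) = √62100 ≈ 249.2 mm.
The +f correction barely moves this — solving exactly, f² + N·c·f − N·c·H = 0 ⇒ f = (−N·c + √((N·c)² + 4·N·c·H))/2 = (−0.1725 + √248400)/2 ≈ 249.11 mm, so f ≈ 249 mm.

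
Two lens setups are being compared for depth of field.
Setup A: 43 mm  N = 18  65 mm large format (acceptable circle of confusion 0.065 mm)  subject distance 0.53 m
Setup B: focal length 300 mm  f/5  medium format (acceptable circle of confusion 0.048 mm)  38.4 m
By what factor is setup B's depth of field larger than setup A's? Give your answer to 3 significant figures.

21.8

Setup A: H = 43²/(18×0.065) + 43 ≈ 1623.3 mm; DoF = Df − Dn = 766.07 − 405.15 ≈ 360.92 mm.
Setup B: H = 300²/(5×0.048) + 300 ≈ 375300.0 mm; DoF = Df − Dn = 42742.7 − 34858.4 ≈ 7884.3 mm.
Ratio = 7884.3 / 360.92 ≈ 21.8.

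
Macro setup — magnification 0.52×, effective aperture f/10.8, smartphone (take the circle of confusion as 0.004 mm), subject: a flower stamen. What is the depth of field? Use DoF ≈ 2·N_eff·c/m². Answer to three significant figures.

0.320 mm

At magnification m, DoF ≈ 2·N_eff·c/m² = 2 × 10.8 × 0.004 / 0.52² = 0.0864 / 0.2704 ≈ 0.32 mm.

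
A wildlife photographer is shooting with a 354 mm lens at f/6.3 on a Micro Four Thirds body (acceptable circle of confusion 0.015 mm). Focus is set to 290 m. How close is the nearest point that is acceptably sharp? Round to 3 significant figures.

Hyperfocal distance H = f²/(N·c) + f = 354²/(6.3 × 0.015) + 354 = 125316/0.0945 + 354 ≈ 1326449.2 mm ≈ 1326 m.
Near limit Dn = s·(H − f)/(H + s − 2f) = 290000 × (1326449.2 − 354) / (1326449.2 + 290000 − 2 × 354) = 290000 × 1326095.2 / 1615741.2 ≈ 238013 mm ≈ 238 m.

238 m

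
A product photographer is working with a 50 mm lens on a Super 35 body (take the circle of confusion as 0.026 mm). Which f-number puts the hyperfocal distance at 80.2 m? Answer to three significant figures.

Rearrange H = f²/(N·c) + f for N: N = f² / ((H − f)·c).
N = 50² / ((80200 − 50) × 0.026) = 2500 / 2084 ≈ 1.20.

f/1.20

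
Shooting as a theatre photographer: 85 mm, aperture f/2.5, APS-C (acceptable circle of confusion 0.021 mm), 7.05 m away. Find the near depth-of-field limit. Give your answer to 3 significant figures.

6.71 m

Hyperfocal distance H = f²/(N·c) + f = 85²/(2.5 × 0.021) + 85 = 7225/0.0525 + 85 ≈ 137704.0 mm ≈ 137.7 m.
Near limit Dn = s·(H − f)/(H + s − 2f) = 7050 × (137704.0 − 85) / (137704.0 + 7050 − 2 × 85) = 7050 × 137619.0 / 144584.0 ≈ 6710.4 mm ≈ 6.71 m.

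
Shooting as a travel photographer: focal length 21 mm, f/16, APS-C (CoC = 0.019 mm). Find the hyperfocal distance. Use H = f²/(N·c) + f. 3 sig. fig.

Hyperfocal distance H = f²/(N·c) + f = 21²/(16 × 0.019) + 21 = 441/0.304 + 21 ≈ 1471.7 mm ≈ 1.47 m.

1.47 m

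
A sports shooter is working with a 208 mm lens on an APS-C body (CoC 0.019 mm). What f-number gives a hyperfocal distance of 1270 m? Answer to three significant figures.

Rearrange H = f²/(N·c) + f for N: N = f² / ((H − f)·c).
N = 208² / ((1270000 − 208) × 0.019) = 43264 / 24126 ≈ 1.79.

f/1.79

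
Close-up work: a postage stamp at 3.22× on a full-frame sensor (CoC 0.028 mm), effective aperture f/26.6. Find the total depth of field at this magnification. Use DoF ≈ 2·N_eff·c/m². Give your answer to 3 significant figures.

At magnification m, DoF ≈ 2·N_eff·c/m² = 2 × 26.6 × 0.028 / 3.22² = 1.49 / 10.37 ≈ 0.144 mm.

0.144 mm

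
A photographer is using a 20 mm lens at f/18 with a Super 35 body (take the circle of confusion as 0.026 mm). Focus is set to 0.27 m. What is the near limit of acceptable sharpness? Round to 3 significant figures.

Hyperfocal distance H = f²/(N·c) + f = 20²/(18 × 0.026) + 20 = 400/0.468 + 20 ≈ 874.7 mm ≈ 0.875 m.
Near limit Dn = s·(H − f)/(H + s − 2f) = 270 × (874.7 − 20) / (874.7 + 270 − 2 × 20) = 270 × 854.7 / 1104.7 ≈ 208.90 mm.

209 mm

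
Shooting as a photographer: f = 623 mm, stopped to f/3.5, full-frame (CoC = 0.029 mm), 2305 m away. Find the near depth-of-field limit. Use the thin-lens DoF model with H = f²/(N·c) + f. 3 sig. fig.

Hyperfocal distance H = f²/(N·c) + f = 623²/(3.5 × 0.029) + 623 = 388129/0.1015 + 623 ≈ 3824554.0 mm ≈ 3825 m.
Near limit Dn = s·(H − f)/(H + s − 2f) = 2305000 × (3824554.0 − 623) / (3824554.0 + 2305000 − 2 × 623) = 2305000 × 3823931.0 / 6128308.0 ≈ 1438270 mm ≈ 1440 m.

1440 m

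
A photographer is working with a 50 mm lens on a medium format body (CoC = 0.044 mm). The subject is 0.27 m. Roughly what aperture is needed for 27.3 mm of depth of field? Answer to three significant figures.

Write h = H − f = f²/(N·c). The thin-lens limits are Dn = s·h/(h + (s−f)) and Df = s·h/(h − (s−f)), so DoF = Df − Dn = 2·s·(s−f)·h / (h² − (s−f)²).
That is a quadratic in h: DoF·h² − 2·s·(s−f)·h − DoF·(s−f)² = 0 ⇒ h = (s−f)·(s + √(s² + DoF²)) / DoF = 220 × (270 + √(270² + 27.3²)) / 27.3 = 220 × (270 + 271.377) / 27.3 ≈ 4362.7 mm.
Then N = f²/(c·h) = 50² / (0.044 × 4362.7) = 2500 / 191.96 ≈ 13.

f/13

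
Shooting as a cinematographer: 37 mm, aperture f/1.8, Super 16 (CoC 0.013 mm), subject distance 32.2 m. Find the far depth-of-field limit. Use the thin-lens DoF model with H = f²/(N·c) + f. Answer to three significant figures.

Hyperfocal distance H = f²/(N·c) + f = 37²/(1.8 × 0.013) + 37 = 1369/0.0234 + 37 ≈ 58541.3 mm ≈ 58.54 m.
Far limit Df = s·(H − f)/(H − s) = 32200 × (58541.3 − 37) / (58541.3 − 32200) = 32200 × 58504.3 / 26341.3 ≈ 71517 mm ≈ 71.5 m.

71.5 m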